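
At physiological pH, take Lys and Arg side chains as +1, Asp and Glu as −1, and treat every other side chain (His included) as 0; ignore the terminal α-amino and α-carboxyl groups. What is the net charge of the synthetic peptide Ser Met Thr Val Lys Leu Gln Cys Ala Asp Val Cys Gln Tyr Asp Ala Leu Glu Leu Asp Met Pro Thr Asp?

Positive (K, R): Lys5 → +1.
Negative (D, E): Asp10, Asp15, Glu18, Asp20, Asp24 → −5.
Net charge = (+1) + (−5) = −4.

-4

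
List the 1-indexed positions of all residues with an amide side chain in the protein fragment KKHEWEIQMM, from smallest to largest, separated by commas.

Only N (asparagine) and Q (glutamine) carry a side-chain carboxamide.
Matching residues: Q8.

8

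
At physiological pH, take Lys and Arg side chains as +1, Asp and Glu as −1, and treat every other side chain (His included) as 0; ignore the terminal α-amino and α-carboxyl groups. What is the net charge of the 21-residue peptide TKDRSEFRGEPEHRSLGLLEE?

-2

Positive (K, R): K2, R4, R8, R14 → +4.
Negative (D, E): D3, E6, E10, E12, E20, E21 → −6.
Net charge = (+4) + (−6) = −2.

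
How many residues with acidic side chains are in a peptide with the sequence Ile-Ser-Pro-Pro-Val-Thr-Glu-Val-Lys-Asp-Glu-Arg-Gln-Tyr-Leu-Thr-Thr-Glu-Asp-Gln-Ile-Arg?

5

The acidic residues are Asp (D) and Glu (E), whose side chains end in a carboxylate group.
Matching residues: Glu7, Asp10, Glu11, Glu18, Asp19.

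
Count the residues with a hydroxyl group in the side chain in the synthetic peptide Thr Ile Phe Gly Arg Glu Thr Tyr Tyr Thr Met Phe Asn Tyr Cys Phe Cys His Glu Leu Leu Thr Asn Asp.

The –OH-bearing residues are Ser, Thr (aliphatic alcohols), and Tyr (phenol).
Matching residues: Thr1, Thr7, Tyr8, Tyr9, Thr10, Tyr14, Thr22.

7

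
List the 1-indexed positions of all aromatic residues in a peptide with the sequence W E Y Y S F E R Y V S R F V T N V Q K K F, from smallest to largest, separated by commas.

F, W, and Y each carry an aromatic ring on the side chain.
Matching residues: W1, Y3, Y4, F6, Y9, F13, F21.

1, 3, 4, 6, 9, 13, 21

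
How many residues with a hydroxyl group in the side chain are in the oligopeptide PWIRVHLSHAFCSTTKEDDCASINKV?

The –OH-bearing residues are Ser, Thr (aliphatic alcohols), and Tyr (phenol).
Matching residues: S8, S13, T14, T15, S22.

5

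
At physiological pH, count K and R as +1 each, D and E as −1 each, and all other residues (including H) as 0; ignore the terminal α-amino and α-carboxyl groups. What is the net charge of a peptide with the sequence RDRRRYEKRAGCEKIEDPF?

Positive (K, R): R1, R3, R4, R5, K8, R9, K14 → +7.
Negative (D, E): D2, E7, E13, E16, D17 → −5.
Net charge = (+7) + (−5) = +2.

+2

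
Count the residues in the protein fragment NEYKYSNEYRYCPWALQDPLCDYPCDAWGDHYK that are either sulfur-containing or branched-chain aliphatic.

Sulfur-containing: C, M. Branched-chain aliphatic: I, L, V.
Sulfur-containing residues here: C12, C21, C25 (3).
Branched-chain aliphatic residues here: L16, L20 (2).
The two groups share no amino acid, so total = 3 + 2 = 5.

5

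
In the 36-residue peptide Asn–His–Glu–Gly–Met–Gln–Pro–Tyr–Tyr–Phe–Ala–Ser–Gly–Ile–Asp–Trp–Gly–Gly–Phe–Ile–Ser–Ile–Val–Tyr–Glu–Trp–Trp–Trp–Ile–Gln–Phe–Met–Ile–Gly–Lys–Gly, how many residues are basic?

The basic amino acids are Lys (K), Arg (R), and His (H).
Matching residues: His2, Lys35.

2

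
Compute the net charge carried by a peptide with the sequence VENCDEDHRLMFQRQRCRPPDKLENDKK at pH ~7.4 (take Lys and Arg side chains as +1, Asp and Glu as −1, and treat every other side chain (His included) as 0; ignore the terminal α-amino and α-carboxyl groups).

Positive (K, R): R9, R14, R16, R18, K22, K27, K28 → +7.
Negative (D, E): E2, D5, E6, D7, D21, E24, D26 → −7.
Net charge = (+7) + (−7) = 0.

0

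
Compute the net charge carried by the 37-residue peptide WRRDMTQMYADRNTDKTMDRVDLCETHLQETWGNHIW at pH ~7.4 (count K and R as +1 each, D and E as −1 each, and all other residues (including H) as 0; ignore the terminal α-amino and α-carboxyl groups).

-2

Positive (K, R): R2, R3, R12, K16, R20 → +5.
Negative (D, E): D4, D11, D15, D19, D22, E25, E30 → −7.
Net charge = (+5) + (−7) = −2.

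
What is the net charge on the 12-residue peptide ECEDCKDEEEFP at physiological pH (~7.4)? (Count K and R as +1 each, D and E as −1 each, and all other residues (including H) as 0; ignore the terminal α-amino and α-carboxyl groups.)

Positive (K, R): K6 → +1.
Negative (D, E): E1, E3, D4, D7, E8, E9, E10 → −7.
Net charge = (+1) + (−7) = −6.

-6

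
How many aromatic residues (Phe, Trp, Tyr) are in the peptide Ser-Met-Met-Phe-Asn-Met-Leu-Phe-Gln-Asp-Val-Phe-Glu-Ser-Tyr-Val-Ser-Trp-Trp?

Matching residues: Phe4, Phe8, Phe12, Tyr15, Trp18, Trp19.

6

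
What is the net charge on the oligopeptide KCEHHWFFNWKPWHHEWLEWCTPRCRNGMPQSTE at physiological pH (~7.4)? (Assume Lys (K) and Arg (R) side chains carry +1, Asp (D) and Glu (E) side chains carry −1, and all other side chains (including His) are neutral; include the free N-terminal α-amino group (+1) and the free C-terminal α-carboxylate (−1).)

Positive (K, R): K1, K11, R24, R26 → +4.
Negative (D, E): E3, E16, E19, E34 → −4.
The N-terminus (+1) and C-terminus (−1) cancel.
Net charge = (+4) + (−4) = 0.

0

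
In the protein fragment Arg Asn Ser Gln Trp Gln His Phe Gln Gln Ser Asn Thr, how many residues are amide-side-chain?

6

Only N (asparagine) and Q (glutamine) carry a side-chain carboxamide.
Matching residues: Asn2, Gln4, Gln6, Gln9, Gln10, Asn12.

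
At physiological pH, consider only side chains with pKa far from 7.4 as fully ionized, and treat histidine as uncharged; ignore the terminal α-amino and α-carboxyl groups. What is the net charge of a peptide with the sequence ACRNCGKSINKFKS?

+4

The side chains ionized at physiological pH are Lys/Arg (+1) and Asp/Glu (−1); with His treated as neutral, nothing else contributes.
Positive (K, R): R3, K7, K11, K13 → +4.
Negative (D, E): none → −0.
Net charge = (+4) + (−0) = +4.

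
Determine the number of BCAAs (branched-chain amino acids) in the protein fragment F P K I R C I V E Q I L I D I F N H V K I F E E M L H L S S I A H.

12

V, L, and I make up the branched-chain aliphatic group.
Matching residues: I4, I7, V8, I11, L12, I13, I15, V19, I21, L26, L28, I31.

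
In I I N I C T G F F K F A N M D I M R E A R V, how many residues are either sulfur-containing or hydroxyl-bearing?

4

Sulfur-containing: C, M. Hydroxyl-bearing: S, T, Y.
Sulfur-containing residues here: C5, M14, M17 (3).
Hydroxyl-bearing residues here: T6 (1).
The two groups share no amino acid, so total = 3 + 1 = 4.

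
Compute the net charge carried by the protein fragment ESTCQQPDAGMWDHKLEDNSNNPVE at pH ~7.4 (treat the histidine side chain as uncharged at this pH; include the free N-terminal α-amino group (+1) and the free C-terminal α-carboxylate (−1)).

-5

Near pH 7.4, K and R contribute +1 each, D and E contribute −1 each, and every other side chain (His included, as stated) is uncharged.
Positive (K, R): K15 → +1.
Negative (D, E): E1, D8, D13, E17, D18, E25 → −6.
The N-terminus (+1) and C-terminus (−1) cancel.
Net charge = (+1) + (−6) = −5.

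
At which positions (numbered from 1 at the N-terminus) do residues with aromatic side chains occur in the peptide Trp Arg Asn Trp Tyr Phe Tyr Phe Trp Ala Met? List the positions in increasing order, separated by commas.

The aromatic amino acids are Phe (F, benzyl), Trp (W, indole), and Tyr (Y, phenol).
Matching residues: Trp1, Trp4, Tyr5, Phe6, Tyr7, Phe8, Trp9.

1, 4, 5, 6, 7, 8, 9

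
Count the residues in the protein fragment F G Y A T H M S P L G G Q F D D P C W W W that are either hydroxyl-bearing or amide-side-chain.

Hydroxyl-bearing: S, T, Y. Amide-side-chain: N, Q.
Hydroxyl-bearing residues here: Y3, T5, S8 (3).
Amide-side-chain residues here: Q13 (1).
The two groups share no amino acid, so total = 3 + 1 = 4.

4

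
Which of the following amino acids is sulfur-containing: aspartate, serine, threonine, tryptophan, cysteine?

Cysteine (C, thiol) and methionine (M, thioether) are the two sulfur-containing amino acids.
Of the listed options, only cysteine belongs to this group.

cysteine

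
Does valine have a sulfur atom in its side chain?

Only Cys (C) and Met (M) have a sulfur atom in the side chain.
Valine is not in this group.

No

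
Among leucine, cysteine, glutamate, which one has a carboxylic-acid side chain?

Only D (aspartate) and E (glutamate) carry a side-chain carboxylic acid.
Of the listed options, only glutamate belongs to this group.

glutamate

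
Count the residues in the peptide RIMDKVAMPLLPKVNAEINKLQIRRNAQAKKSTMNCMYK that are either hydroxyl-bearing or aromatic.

3

Hydroxyl-bearing: S, T, Y. Aromatic: F, W, Y.
Hydroxyl-bearing residues here: S32, T33, Y38 (3).
Aromatic residues here: Y38 (1).
Y is in both groups, so the 1 Y residue must not be double-counted.
Total = 3 + 1 − 1 = 3.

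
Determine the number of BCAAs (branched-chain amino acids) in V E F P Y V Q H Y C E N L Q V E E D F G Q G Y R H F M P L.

5

Valine (V), leucine (L), and isoleucine (I) are the branched-chain amino acids.
Matching residues: V1, V6, L13, V15, L29.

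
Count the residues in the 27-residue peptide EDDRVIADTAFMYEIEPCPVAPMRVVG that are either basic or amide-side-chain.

2

Basic: H, K, R. Amide-side-chain: N, Q.
Basic residues here: R4, R24 (2).
Amide-side-chain residues here: none (0).
The two groups share no amino acid, so total = 2 + 0 = 2.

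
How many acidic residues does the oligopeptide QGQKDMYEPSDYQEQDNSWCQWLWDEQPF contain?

The acidic residues are Asp (D) and Glu (E), whose side chains end in a carboxylate group.
Matching residues: D5, E8, D11, E14, D16, D25, E26.

7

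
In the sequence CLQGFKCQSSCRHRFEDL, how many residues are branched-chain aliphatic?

2

V, L, and I make up the branched-chain aliphatic group.
Matching residues: L2, L18.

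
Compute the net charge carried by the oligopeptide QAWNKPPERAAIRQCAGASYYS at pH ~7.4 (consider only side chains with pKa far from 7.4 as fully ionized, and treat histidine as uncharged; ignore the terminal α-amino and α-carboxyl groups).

+2

Near pH 7.4, K and R contribute +1 each, D and E contribute −1 each, and every other side chain (His included, as stated) is uncharged.
Positive (K, R): K5, R9, R13 → +3.
Negative (D, E): E8 → −1.
Net charge = (+3) + (−1) = +2.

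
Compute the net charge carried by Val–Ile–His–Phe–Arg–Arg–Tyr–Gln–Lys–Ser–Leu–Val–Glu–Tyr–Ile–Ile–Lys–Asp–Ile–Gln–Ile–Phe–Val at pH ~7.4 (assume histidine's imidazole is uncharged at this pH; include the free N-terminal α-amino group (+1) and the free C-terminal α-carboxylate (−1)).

+2

The side chains ionized at physiological pH are Lys/Arg (+1) and Asp/Glu (−1); with His treated as neutral, nothing else contributes.
Positive (K, R): Arg5, Arg6, Lys9, Lys17 → +4.
Negative (D, E): Glu13, Asp18 → −2.
The N-terminus (+1) and C-terminus (−1) cancel.
Net charge = (+4) + (−2) = +2.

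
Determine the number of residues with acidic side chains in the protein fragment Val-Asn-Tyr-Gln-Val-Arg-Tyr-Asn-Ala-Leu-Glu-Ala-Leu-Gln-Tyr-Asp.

2

The acidic residues are Asp (D) and Glu (E), whose side chains end in a carboxylate group.
Matching residues: Glu11, Asp16.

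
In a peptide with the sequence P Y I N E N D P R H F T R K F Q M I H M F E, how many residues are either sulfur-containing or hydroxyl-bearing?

Sulfur-containing: C, M. Hydroxyl-bearing: S, T, Y.
Sulfur-containing residues here: M17, M20 (2).
Hydroxyl-bearing residues here: Y2, T12 (2).
The two groups share no amino acid, so total = 2 + 2 = 4.

4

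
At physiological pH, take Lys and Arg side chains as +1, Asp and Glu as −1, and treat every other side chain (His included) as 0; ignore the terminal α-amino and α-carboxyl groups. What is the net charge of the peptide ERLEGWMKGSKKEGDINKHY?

+1

Positive (K, R): R2, K8, K11, K12, K18 → +5.
Negative (D, E): E1, E4, E13, D15 → −4.
Net charge = (+5) + (−4) = +1.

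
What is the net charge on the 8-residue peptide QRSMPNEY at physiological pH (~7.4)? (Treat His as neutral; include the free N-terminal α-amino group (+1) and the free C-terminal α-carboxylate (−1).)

At pH ~7.4 the Lys and Arg side chains are protonated (+1), the Asp and Glu side chains are deprotonated (−1), and with His taken as neutral all other side chains carry no charge.
Positive (K, R): R2 → +1.
Negative (D, E): E7 → −1.
The N-terminus (+1) and C-terminus (−1) cancel.
Net charge = (+1) + (−1) = 0.

0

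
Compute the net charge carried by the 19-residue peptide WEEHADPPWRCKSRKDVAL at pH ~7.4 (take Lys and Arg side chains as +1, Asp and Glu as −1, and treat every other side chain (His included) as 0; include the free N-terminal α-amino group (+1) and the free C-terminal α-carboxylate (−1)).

0

Positive (K, R): R10, K12, R14, K15 → +4.
Negative (D, E): E2, E3, D6, D16 → −4.
The N-terminus (+1) and C-terminus (−1) cancel.
Net charge = (+4) + (−4) = 0.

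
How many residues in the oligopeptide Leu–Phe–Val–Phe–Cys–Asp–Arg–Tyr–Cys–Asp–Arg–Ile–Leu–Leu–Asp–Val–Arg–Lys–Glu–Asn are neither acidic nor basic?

Acidic: D, E. Basic: K, R, H. All other residues are neither.
Matching residues: Leu1, Phe2, Val3, Phe4, Cys5, Tyr8, Cys9, Ile12, Leu13, Leu14, Val16, Asn20.

12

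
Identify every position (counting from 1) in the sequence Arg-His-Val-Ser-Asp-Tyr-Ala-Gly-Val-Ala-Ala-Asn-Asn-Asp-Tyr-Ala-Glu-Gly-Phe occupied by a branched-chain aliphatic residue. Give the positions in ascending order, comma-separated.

3, 9

V, L, and I make up the branched-chain aliphatic group.
Matching residues: Val3, Val9.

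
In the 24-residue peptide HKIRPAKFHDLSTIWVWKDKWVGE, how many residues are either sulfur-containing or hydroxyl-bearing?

Sulfur-containing: C, M. Hydroxyl-bearing: S, T, Y.
Sulfur-containing residues here: none (0).
Hydroxyl-bearing residues here: S12, T13 (2).
The two groups share no amino acid, so total = 0 + 2 = 2.

2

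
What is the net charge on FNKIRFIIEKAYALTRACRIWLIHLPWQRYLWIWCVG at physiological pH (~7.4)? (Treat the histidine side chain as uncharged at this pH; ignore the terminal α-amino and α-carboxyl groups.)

At pH ~7.4 the Lys and Arg side chains are protonated (+1), the Asp and Glu side chains are deprotonated (−1), and with His taken as neutral all other side chains carry no charge.
Positive (K, R): K3, R5, K10, R16, R19, R29 → +6.
Negative (D, E): E9 → −1.
Net charge = (+6) + (−1) = +5.

+5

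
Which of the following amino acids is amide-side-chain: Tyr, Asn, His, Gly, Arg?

Only N (asparagine) and Q (glutamine) carry a side-chain carboxamide.
Of the listed options, only Asn belongs to this group.

Asn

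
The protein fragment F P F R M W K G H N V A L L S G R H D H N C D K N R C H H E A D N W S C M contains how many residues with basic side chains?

Lysine (K), arginine (R), and histidine (H) have basic, nitrogen-containing side chains.
Matching residues: R4, K7, H9, R17, H18, H20, K24, R26, H28, H29.

10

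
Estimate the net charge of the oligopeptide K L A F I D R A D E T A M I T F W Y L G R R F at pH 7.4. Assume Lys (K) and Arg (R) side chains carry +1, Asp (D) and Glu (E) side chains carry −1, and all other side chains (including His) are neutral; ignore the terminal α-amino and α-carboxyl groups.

+1

Positive (K, R): K1, R7, R21, R22 → +4.
Negative (D, E): D6, D9, E10 → −3.
Net charge = (+4) + (−3) = +1.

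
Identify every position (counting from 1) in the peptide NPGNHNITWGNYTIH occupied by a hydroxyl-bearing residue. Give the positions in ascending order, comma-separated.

8, 12, 13

Serine (S), threonine (T), and tyrosine (Y) each carry a hydroxyl group on the side chain.
Matching residues: T8, Y12, T13.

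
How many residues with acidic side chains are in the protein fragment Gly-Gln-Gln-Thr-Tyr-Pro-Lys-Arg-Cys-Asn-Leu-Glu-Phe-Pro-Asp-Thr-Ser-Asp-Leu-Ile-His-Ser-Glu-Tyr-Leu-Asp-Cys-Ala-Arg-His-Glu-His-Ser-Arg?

Only D (aspartate) and E (glutamate) carry a side-chain carboxylic acid.
Matching residues: Glu12, Asp15, Asp18, Glu23, Asp26, Glu31.

6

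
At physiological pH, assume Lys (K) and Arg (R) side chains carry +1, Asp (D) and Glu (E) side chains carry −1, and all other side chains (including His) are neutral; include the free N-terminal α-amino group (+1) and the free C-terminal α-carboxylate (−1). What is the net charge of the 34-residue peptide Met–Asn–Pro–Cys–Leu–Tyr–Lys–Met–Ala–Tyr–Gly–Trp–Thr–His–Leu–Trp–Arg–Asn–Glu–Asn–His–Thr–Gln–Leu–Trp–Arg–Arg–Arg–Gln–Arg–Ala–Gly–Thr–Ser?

+5

Positive (K, R): Lys7, Arg17, Arg26, Arg27, Arg28, Arg30 → +6.
Negative (D, E): Glu19 → −1.
The N-terminus (+1) and C-terminus (−1) cancel.
Net charge = (+6) + (−1) = +5.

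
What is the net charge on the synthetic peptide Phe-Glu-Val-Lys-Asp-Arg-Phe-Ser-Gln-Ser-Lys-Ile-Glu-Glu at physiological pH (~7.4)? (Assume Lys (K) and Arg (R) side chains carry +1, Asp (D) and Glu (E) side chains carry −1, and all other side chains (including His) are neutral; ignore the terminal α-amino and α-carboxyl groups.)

-1

Positive (K, R): Lys4, Arg6, Lys11 → +3.
Negative (D, E): Glu2, Asp5, Glu13, Glu14 → −4.
Net charge = (+3) + (−4) = −1.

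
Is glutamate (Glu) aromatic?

No

Phenylalanine (F), tryptophan (W), and tyrosine (Y) have aromatic ring side chains.
Glutamate is not in this group.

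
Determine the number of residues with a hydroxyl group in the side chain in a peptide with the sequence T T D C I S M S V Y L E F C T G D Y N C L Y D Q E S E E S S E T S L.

S, T, and Y are the three residues with a side-chain hydroxyl.
Matching residues: T1, T2, S6, S8, Y10, T15, Y18, Y22, S26, S29, S30, T32, S33.

13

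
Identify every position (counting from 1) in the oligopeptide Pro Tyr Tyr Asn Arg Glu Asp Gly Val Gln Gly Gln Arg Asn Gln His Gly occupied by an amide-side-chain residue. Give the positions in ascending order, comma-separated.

The amide-side-chain residues are Asn (N) and Gln (Q).
Matching residues: Asn4, Gln10, Gln12, Asn14, Gln15.

4, 10, 12, 14, 15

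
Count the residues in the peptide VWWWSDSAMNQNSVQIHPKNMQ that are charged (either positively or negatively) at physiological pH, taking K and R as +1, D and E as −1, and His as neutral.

2

Charged side chains at pH ~7.4: K, R (positive); D, E (negative).
Matching residues: D6, K19.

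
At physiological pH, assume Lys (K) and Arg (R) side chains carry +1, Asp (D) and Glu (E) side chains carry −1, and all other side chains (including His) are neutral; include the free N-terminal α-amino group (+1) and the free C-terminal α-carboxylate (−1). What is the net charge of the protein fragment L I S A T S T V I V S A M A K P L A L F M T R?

Positive (K, R): K15, R23 → +2.
Negative (D, E): none → −0.
The N-terminus (+1) and C-terminus (−1) cancel.
Net charge = (+2) + (−0) = +2.

+2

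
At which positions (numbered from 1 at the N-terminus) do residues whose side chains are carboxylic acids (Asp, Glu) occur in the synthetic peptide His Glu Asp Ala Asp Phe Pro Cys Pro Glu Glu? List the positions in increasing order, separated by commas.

Matching residues: Glu2, Asp3, Asp5, Glu10, Glu11.

2, 3, 5, 10, 11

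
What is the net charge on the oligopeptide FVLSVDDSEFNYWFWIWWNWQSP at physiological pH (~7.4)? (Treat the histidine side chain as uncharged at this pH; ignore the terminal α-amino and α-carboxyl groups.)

-3

At pH ~7.4 the Lys and Arg side chains are protonated (+1), the Asp and Glu side chains are deprotonated (−1), and with His taken as neutral all other side chains carry no charge.
Positive (K, R): none → +0.
Negative (D, E): D6, D7, E9 → −3.
Net charge = (+0) + (−3) = −3.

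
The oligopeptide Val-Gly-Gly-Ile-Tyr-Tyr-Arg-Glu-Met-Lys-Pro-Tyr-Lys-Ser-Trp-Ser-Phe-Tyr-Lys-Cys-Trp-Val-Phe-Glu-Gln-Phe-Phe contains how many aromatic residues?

10

F, W, and Y each carry an aromatic ring on the side chain.
Matching residues: Tyr5, Tyr6, Tyr12, Trp15, Phe17, Tyr18, Trp21, Phe23, Phe26, Phe27.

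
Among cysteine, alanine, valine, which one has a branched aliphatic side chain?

Valine (V), leucine (L), and isoleucine (I) are the branched-chain amino acids.
Of the listed options, only valine belongs to this group.

valine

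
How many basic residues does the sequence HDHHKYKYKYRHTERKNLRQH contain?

12

The basic amino acids are Lys (K), Arg (R), and His (H).
Matching residues: H1, H3, H4, K5, K7, K9, R11, H12, R15, K16, R19, H21.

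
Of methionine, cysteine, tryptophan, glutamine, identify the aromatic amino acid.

tryptophan

Phenylalanine (F), tryptophan (W), and tyrosine (Y) have aromatic ring side chains.
Of the listed options, only tryptophan belongs to this group.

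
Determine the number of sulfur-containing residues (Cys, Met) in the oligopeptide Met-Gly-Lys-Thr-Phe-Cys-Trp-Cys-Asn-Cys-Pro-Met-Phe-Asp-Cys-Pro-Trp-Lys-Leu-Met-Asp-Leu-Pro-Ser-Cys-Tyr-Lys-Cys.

Matching residues: Met1, Cys6, Cys8, Cys10, Met12, Cys15, Met20, Cys25, Cys28.

9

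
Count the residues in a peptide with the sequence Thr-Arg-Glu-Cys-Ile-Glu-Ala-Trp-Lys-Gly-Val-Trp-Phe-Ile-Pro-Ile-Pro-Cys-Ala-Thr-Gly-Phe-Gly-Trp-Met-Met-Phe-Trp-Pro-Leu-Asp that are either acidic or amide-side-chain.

Acidic: D, E. Amide-side-chain: N, Q.
Acidic residues here: Glu3, Glu6, Asp31 (3).
Amide-side-chain residues here: none (0).
The two groups share no amino acid, so total = 3 + 0 = 3.

3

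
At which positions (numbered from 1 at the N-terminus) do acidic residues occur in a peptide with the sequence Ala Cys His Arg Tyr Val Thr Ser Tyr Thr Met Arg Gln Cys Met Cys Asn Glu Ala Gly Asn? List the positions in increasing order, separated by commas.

18

Only D (aspartate) and E (glutamate) carry a side-chain carboxylic acid.
Matching residues: Glu18.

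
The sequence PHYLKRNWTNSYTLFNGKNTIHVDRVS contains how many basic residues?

6

K, R, and H are the three residues with basic side chains (ε-amine, guanidinium, and imidazole respectively).
Matching residues: H2, K5, R6, K18, H22, R25.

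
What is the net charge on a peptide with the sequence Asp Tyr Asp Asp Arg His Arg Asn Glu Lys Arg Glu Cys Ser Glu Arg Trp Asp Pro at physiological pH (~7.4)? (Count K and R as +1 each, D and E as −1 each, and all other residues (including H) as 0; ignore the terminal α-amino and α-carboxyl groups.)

-2

Positive (K, R): Arg5, Arg7, Lys10, Arg11, Arg16 → +5.
Negative (D, E): Asp1, Asp3, Asp4, Glu9, Glu12, Glu15, Asp18 → −7.
Net charge = (+5) + (−7) = −2.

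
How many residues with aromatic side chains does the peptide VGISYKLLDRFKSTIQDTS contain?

F, W, and Y each carry an aromatic ring on the side chain.
Matching residues: Y5, F11.

2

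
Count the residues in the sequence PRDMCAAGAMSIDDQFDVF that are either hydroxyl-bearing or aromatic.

3

Hydroxyl-bearing: S, T, Y. Aromatic: F, W, Y.
Hydroxyl-bearing residues here: S11 (1).
Aromatic residues here: F16, F19 (2).
(Y belongs to both groups, but none appear in this sequence.) Total = 1 + 2 = 3.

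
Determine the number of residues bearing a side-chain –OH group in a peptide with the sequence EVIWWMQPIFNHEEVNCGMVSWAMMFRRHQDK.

S, T, and Y are the three residues with a side-chain hydroxyl.
Matching residues: S21.

1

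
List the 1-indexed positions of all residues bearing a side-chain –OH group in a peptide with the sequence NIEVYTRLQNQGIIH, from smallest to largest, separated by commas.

S, T, and Y are the three residues with a side-chain hydroxyl.
Matching residues: Y5, T6.

5, 6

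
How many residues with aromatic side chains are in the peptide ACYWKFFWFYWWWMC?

10

Phenylalanine (F), tryptophan (W), and tyrosine (Y) have aromatic ring side chains.
Matching residues: Y3, W4, F6, F7, W8, F9, Y10, W11, W12, W13.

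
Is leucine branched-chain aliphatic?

Valine (V), leucine (L), and isoleucine (I) are the branched-chain amino acids.
Leucine is in this group.

Yes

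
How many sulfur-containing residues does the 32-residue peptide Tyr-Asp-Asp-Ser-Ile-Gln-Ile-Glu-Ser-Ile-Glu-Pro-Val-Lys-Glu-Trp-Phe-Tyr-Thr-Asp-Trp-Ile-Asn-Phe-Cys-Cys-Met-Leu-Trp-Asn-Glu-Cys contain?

The sulfur-bearing residues are cysteine (–SH) and methionine (–S–CH₃).
Matching residues: Cys25, Cys26, Met27, Cys32.

4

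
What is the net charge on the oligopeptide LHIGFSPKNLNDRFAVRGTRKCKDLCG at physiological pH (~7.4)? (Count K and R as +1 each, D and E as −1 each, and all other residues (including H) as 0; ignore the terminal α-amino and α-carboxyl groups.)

+4

Positive (K, R): K8, R13, R17, R20, K21, K23 → +6.
Negative (D, E): D12, D24 → −2.
Net charge = (+6) + (−2) = +4.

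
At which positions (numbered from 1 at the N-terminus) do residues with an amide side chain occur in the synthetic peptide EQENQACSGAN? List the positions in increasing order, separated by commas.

2, 4, 5, 11

Only N (asparagine) and Q (glutamine) carry a side-chain carboxamide.
Matching residues: Q2, N4, Q5, N11.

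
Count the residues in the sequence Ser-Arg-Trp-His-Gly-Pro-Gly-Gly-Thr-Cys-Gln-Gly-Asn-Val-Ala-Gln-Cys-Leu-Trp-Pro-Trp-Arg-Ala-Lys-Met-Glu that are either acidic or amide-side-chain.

4

Acidic: D, E. Amide-side-chain: N, Q.
Acidic residues here: Glu26 (1).
Amide-side-chain residues here: Gln11, Asn13, Gln16 (3).
The two groups share no amino acid, so total = 1 + 3 = 4.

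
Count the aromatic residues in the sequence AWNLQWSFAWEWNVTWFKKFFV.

9

F, W, and Y each carry an aromatic ring on the side chain.
Matching residues: W2, W6, F8, W10, W12, W16, F17, F20, F21.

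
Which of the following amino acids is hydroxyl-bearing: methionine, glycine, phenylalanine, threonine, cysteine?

threonine

The –OH-bearing residues are Ser, Thr (aliphatic alcohols), and Tyr (phenol).
Of the listed options, only threonine belongs to this group.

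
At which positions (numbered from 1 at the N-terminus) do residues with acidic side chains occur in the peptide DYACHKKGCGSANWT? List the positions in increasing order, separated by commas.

The acidic residues are Asp (D) and Glu (E), whose side chains end in a carboxylate group.
Matching residues: D1.

1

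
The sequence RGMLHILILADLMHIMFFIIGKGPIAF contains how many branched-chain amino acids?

10

Valine (V), leucine (L), and isoleucine (I) are the branched-chain amino acids.
Matching residues: L4, I6, L7, I8, L9, L12, I15, I19, I20, I25.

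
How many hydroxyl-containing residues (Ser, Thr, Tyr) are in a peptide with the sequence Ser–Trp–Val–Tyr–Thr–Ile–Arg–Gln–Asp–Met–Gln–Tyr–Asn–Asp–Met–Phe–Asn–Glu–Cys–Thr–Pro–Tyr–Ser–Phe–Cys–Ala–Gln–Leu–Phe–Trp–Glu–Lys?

7

Matching residues: Ser1, Tyr4, Thr5, Tyr12, Thr20, Tyr22, Ser23.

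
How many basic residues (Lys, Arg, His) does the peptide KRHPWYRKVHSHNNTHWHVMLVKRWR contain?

12

Matching residues: K1, R2, H3, R7, K8, H10, H12, H16, H18, K23, R24, R26.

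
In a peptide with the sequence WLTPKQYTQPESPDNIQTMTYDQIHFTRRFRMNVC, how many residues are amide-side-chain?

6

Only N (asparagine) and Q (glutamine) carry a side-chain carboxamide.
Matching residues: Q6, Q9, N15, Q17, Q23, N33.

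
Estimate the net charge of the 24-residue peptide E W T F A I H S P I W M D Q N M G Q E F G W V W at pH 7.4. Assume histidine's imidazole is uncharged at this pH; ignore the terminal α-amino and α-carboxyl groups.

-3

At pH ~7.4 the Lys and Arg side chains are protonated (+1), the Asp and Glu side chains are deprotonated (−1), and with His taken as neutral all other side chains carry no charge.
Positive (K, R): none → +0.
Negative (D, E): E1, D13, E19 → −3.
Net charge = (+0) + (−3) = −3.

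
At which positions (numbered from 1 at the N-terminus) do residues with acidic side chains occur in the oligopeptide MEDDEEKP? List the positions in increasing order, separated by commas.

2, 3, 4, 5, 6

Aspartate (D) and glutamate (E) have carboxylic-acid side chains and are the acidic amino acids.
Matching residues: E2, D3, D4, E5, E6.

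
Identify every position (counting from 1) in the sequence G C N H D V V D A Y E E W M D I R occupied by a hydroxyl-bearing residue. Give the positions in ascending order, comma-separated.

Serine (S), threonine (T), and tyrosine (Y) each carry a hydroxyl group on the side chain.
Matching residues: Y10.

10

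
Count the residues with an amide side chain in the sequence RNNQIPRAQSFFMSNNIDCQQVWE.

The amide-side-chain residues are Asn (N) and Gln (Q).
Matching residues: N2, N3, Q4, Q9, N15, N16, Q20, Q21.

8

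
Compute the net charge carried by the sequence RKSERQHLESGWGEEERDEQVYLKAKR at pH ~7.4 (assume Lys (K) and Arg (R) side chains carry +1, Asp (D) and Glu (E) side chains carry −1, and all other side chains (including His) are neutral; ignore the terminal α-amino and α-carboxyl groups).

Positive (K, R): R1, K2, R5, R17, K24, K26, R27 → +7.
Negative (D, E): E4, E9, E14, E15, E16, D18, E19 → −7.
Net charge = (+7) + (−7) = 0.

0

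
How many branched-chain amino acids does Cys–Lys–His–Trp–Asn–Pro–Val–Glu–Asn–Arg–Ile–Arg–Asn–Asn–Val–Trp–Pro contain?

3

Valine (V), leucine (L), and isoleucine (I) are the branched-chain amino acids.
Matching residues: Val7, Ile11, Val15.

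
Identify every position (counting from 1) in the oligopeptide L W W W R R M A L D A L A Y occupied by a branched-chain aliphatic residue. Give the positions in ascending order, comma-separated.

Valine (V), leucine (L), and isoleucine (I) are the branched-chain amino acids.
Matching residues: L1, L9, L12.

1, 9, 12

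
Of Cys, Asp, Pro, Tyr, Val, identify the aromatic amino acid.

Tyr

Phenylalanine (F), tryptophan (W), and tyrosine (Y) have aromatic ring side chains.
Of the listed options, only Tyr belongs to this group.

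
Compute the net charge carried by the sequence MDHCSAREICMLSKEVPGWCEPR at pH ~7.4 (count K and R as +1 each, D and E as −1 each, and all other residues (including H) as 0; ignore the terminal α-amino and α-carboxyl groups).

-1

Positive (K, R): R7, K14, R23 → +3.
Negative (D, E): D2, E8, E15, E21 → −4.
Net charge = (+3) + (−4) = −1.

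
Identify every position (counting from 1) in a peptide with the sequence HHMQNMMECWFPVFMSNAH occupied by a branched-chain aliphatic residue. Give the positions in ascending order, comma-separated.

13

V, L, and I make up the branched-chain aliphatic group.
Matching residues: V13.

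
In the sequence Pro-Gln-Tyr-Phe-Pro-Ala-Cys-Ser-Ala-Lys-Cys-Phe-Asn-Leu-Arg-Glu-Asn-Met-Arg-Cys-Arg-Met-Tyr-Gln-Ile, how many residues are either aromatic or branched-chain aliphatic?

Aromatic: F, W, Y. Branched-chain aliphatic: I, L, V.
Aromatic residues here: Tyr3, Phe4, Phe12, Tyr23 (4).
Branched-chain aliphatic residues here: Leu14, Ile25 (2).
The two groups share no amino acid, so total = 4 + 2 = 6.

6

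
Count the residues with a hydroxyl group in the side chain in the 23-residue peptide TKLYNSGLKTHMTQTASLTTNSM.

10

S, T, and Y are the three residues with a side-chain hydroxyl.
Matching residues: T1, Y4, S6, T10, T13, T15, S17, T19, T20, S22.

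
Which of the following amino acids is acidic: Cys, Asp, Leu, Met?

Asp

The acidic residues are Asp (D) and Glu (E), whose side chains end in a carboxylate group.
Of the listed options, only Asp belongs to this group.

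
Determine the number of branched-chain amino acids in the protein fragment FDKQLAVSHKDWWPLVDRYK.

4

V, L, and I make up the branched-chain aliphatic group.
Matching residues: L5, V7, L15, V16.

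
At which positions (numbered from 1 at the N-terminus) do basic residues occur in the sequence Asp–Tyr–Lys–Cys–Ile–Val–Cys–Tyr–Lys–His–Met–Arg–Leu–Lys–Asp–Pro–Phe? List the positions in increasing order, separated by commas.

Lysine (K), arginine (R), and histidine (H) have basic, nitrogen-containing side chains.
Matching residues: Lys3, Lys9, His10, Arg12, Lys14.

3, 9, 10, 12, 14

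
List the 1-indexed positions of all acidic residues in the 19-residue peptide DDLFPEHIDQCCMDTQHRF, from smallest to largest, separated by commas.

Aspartate (D) and glutamate (E) have carboxylic-acid side chains and are the acidic amino acids.
Matching residues: D1, D2, E6, D9, D14.

1, 2, 6, 9, 14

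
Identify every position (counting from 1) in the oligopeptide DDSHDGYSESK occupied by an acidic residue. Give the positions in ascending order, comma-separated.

Aspartate (D) and glutamate (E) have carboxylic-acid side chains and are the acidic amino acids.
Matching residues: D1, D2, D5, E9.

1, 2, 5, 9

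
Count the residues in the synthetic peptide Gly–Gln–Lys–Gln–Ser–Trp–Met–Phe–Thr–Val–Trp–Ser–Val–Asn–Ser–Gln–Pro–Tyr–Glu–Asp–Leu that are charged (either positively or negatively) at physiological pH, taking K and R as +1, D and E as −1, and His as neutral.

Charged side chains at pH ~7.4: K, R (positive); D, E (negative).
Matching residues: Lys3, Glu19, Asp20.

3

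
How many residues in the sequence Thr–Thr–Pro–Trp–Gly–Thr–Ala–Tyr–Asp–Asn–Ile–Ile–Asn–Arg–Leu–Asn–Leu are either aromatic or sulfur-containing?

Aromatic: F, W, Y. Sulfur-containing: C, M.
Aromatic residues here: Trp4, Tyr8 (2).
Sulfur-containing residues here: none (0).
The two groups share no amino acid, so total = 2 + 0 = 2.

2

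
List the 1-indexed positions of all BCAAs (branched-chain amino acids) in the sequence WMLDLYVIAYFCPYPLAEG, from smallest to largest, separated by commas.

Valine (V), leucine (L), and isoleucine (I) are the branched-chain amino acids.
Matching residues: L3, L5, V7, I8, L16.

3, 5, 7, 8, 16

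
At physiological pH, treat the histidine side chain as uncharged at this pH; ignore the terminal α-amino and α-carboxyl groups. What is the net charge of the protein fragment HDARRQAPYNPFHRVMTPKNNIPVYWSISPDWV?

The side chains ionized at physiological pH are Lys/Arg (+1) and Asp/Glu (−1); with His treated as neutral, nothing else contributes.
Positive (K, R): R4, R5, R14, K19 → +4.
Negative (D, E): D2, D31 → −2.
Net charge = (+4) + (−2) = +2.

+2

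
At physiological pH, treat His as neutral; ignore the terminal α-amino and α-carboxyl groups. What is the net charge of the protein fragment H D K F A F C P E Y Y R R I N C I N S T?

The side chains ionized at physiological pH are Lys/Arg (+1) and Asp/Glu (−1); with His treated as neutral, nothing else contributes.
Positive (K, R): K3, R12, R13 → +3.
Negative (D, E): D2, E9 → −2.
Net charge = (+3) + (−2) = +1.

+1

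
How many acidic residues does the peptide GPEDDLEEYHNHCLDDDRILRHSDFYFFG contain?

The acidic residues are Asp (D) and Glu (E), whose side chains end in a carboxylate group.
Matching residues: E3, D4, D5, E7, E8, D15, D16, D17, D24.

9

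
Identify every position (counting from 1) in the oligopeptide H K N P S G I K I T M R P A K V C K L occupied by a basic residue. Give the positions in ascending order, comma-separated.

Lysine (K), arginine (R), and histidine (H) have basic, nitrogen-containing side chains.
Matching residues: H1, K2, K8, R12, K15, K18.

1, 2, 8, 12, 15, 18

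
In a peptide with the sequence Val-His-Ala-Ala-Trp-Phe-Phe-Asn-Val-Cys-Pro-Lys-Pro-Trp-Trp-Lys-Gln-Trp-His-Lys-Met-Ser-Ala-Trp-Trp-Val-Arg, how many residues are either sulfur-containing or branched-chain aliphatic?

Sulfur-containing: C, M. Branched-chain aliphatic: I, L, V.
Sulfur-containing residues here: Cys10, Met21 (2).
Branched-chain aliphatic residues here: Val1, Val9, Val26 (3).
The two groups share no amino acid, so total = 2 + 3 = 5.

5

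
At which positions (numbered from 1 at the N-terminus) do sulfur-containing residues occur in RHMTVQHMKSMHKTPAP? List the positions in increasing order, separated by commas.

3, 8, 11

Only Cys (C) and Met (M) have a sulfur atom in the side chain.
Matching residues: M3, M8, M11.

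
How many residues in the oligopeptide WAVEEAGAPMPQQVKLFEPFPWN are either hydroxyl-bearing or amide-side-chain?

3

Hydroxyl-bearing: S, T, Y. Amide-side-chain: N, Q.
Hydroxyl-bearing residues here: none (0).
Amide-side-chain residues here: Q12, Q13, N23 (3).
The two groups share no amino acid, so total = 0 + 3 = 3.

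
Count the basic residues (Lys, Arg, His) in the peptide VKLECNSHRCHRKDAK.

Matching residues: K2, H8, R9, H11, R12, K13, K16.

7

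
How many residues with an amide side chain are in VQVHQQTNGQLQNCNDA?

Only N (asparagine) and Q (glutamine) carry a side-chain carboxamide.
Matching residues: Q2, Q5, Q6, N8, Q10, Q12, N13, N15.

8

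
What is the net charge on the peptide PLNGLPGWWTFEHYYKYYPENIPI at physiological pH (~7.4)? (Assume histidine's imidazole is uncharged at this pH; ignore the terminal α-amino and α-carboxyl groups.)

Near pH 7.4, K and R contribute +1 each, D and E contribute −1 each, and every other side chain (His included, as stated) is uncharged.
Positive (K, R): K16 → +1.
Negative (D, E): E12, E20 → −2.
Net charge = (+1) + (−2) = −1.

-1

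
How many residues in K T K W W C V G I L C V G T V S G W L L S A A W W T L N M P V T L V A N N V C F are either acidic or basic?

2

Acidic: D, E. Basic: H, K, R.
Acidic residues here: none (0).
Basic residues here: K1, K3 (2).
The two groups share no amino acid, so total = 0 + 2 = 2.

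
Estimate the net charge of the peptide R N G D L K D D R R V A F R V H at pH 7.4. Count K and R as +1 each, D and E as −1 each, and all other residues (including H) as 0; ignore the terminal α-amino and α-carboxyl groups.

+2

Positive (K, R): R1, K6, R9, R10, R14 → +5.
Negative (D, E): D4, D7, D8 → −3.
Net charge = (+5) + (−3) = +2.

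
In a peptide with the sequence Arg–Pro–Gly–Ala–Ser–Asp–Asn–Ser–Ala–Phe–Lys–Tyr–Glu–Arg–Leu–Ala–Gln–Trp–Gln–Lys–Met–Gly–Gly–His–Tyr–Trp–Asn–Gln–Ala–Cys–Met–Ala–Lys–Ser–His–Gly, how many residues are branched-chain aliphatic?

1

The BCAAs are Val, Leu, and Ile — aliphatic side chains with a branch point.
Matching residues: Leu15.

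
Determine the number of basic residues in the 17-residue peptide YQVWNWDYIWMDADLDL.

K, R, and H are the three residues with basic side chains (ε-amine, guanidinium, and imidazole respectively).
None of the 17 residues belong to this group.

0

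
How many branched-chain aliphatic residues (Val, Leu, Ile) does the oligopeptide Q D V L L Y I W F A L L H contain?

6

Matching residues: V3, L4, L5, I7, L11, L12.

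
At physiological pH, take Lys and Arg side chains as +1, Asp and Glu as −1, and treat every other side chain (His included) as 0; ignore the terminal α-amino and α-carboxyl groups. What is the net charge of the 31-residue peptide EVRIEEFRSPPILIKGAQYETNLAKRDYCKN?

Positive (K, R): R3, R8, K15, K25, R26, K30 → +6.
Negative (D, E): E1, E5, E6, E20, D27 → −5.
Net charge = (+6) + (−5) = +1.

+1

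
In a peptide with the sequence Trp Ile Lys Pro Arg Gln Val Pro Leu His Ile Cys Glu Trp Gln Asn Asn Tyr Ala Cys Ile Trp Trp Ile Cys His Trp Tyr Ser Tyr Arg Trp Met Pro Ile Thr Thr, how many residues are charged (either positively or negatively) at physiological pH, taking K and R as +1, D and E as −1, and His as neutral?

Charged side chains at pH ~7.4: K, R (positive); D, E (negative).
Matching residues: Lys3, Arg5, Glu13, Arg31.

4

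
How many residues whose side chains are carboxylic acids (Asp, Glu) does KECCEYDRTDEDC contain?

Matching residues: E2, E5, D7, D10, E11, D12.

6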